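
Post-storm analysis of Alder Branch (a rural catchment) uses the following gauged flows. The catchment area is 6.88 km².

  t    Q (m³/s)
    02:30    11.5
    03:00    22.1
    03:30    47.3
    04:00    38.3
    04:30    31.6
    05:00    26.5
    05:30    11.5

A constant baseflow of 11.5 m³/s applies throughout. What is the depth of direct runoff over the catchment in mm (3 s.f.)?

d ≈ 28.3 mm

Direct runoff: 0.0, 10.6, 35.8, 26.8, 20.1, 15.0, 0.0 m³/s; ΣQ_DR = 108.3 m³/s.
V = ΣQ_DR · Δt = 108.3 × 1800 s = 1.949 × 10^5 m³.
Over A = 6.88 km², depth = V / A = 28.3 mm.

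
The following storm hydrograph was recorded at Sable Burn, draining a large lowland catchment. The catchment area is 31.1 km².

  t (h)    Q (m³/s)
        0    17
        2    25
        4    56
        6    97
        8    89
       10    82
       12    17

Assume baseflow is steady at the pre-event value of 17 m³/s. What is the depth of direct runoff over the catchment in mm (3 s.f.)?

Direct runoff: 0.0, 8.0, 39.0, 80.0, 72.0, 65.0, 0.0 m³/s; ΣQ_DR = 264.0 m³/s.
V = ΣQ_DR · Δt = 264.0 × 7200 s = 1.901 × 10^6 m³.
Over A = 31.1 km², depth = V / A = 61.1 mm.

d ≈ 61.1 mm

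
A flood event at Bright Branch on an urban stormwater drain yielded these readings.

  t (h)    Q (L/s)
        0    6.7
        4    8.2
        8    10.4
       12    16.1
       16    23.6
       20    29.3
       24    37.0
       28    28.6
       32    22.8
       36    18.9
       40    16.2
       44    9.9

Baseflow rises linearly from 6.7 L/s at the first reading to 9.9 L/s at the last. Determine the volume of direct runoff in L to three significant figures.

V ≈ 1.84 × 10^6 L

Direct-runoff ordinates (Q − Q_b): 0.00, 1.21, 3.12, 8.53, 15.74, 21.15, 28.55, 19.86, 13.77, 9.58, 6.59, 0.00 L/s.
ΣQ_DR = 128.1 L/s.
With Δt = 4 h = 14400 s, V = ΣQ_DR · Δt = 128.1 × 14400 = 1.84 × 10^6 L.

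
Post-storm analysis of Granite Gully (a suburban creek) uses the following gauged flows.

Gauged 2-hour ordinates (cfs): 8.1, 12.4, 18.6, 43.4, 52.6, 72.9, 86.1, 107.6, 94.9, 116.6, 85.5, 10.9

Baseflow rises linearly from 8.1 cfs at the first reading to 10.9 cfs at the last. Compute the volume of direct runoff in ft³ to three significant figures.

Direct-runoff ordinates (Q − Q_b): 0.00, 4.05, 9.99, 34.54, 43.48, 63.53, 76.47, 97.72, 84.76, 106.21, 74.85, 0.00 cfs.
ΣQ_DR = 595.6 cfs.
With Δt = 2 h = 7200 s, V = ΣQ_DR · Δt = 595.6 × 7200 = 4.29 × 10^6 ft³.

V ≈ 4.29 × 10^6 ft³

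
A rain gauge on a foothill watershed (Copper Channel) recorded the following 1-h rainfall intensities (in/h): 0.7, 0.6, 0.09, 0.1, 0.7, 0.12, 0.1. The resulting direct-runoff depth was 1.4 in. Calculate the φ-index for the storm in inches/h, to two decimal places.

Only the 3 blocks with intensity above φ contribute runoff: 0.7, 0.6, 0.7 in/h.
Σ(I−φ)·Δt = d  ⇒  (0.7+0.6+0.7 − 3φ)·1 = 1.4
φ = (2.000 − 1.4/1) / 3 = 0.20 in/h.

φ ≈ 0.20 in/h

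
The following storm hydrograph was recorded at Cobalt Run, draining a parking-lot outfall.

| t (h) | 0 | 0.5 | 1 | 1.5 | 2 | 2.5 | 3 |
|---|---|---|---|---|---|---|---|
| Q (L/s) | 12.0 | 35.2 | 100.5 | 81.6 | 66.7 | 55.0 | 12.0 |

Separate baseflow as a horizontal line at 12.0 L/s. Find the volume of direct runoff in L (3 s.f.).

V ≈ 5.02 × 10^5 L

Direct-runoff ordinates (Q − Q_b): 0.0, 23.2, 88.5, 69.6, 54.7, 43.0, 0.0 L/s.
ΣQ_DR = 279.0 L/s.
With Δt = 0.5 h = 1800 s, V = ΣQ_DR · Δt = 279.0 × 1800 = 5.02 × 10^5 L.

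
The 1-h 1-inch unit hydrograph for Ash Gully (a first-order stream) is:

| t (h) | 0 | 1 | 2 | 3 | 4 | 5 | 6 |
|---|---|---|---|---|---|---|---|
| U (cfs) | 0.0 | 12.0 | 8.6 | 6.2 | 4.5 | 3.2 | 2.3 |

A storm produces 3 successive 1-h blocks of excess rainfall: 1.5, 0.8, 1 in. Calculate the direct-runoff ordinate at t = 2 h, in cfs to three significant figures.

By discrete convolution, Q_j = Σ (P_i / 1 in) · U_{j−i}.
At t = 2 h (j=2): Q = (1.5/1)·8.6 + (0.8/1)·12.0 + (1/1)·0.0 = 22.5 cfs.

Q ≈ 22.5 cfs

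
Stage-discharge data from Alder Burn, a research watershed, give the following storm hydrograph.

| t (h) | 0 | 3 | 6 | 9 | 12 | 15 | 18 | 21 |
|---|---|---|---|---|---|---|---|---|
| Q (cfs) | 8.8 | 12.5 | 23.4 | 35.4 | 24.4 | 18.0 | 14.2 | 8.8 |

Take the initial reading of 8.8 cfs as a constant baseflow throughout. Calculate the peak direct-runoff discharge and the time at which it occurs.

Q_p = 26.6 cfs at t = 9 h

Subtracting baseflow gives direct-runoff ordinates: 0.0, 3.7, 14.6, 26.6, 15.6, 9.2, 5.4, 0.0 cfs.
The maximum is 26.6 cfs, occurring at the reading for t = 9 h.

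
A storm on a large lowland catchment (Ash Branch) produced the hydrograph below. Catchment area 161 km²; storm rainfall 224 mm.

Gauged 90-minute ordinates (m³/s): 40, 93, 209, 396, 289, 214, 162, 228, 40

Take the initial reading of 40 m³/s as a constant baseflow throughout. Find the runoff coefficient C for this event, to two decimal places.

ΣQ_DR = 1311 m³/s; V = ΣQ_DR·Δt = 7.079 × 10^6 m³.
Runoff depth d = V / A = 43.97 mm.
C = d / P = 43.97 / 224 = 0.20.

C ≈ 0.20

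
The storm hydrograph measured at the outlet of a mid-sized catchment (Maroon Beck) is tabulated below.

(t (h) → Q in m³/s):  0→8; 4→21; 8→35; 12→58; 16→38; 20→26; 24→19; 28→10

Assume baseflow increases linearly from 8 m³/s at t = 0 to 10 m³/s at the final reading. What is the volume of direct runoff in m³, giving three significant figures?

Direct-runoff ordinates (Q − Q_b): 0.00, 12.71, 26.43, 49.14, 28.86, 16.57, 9.29, 0.00 m³/s.
ΣQ_DR = 143.0 m³/s.
With Δt = 4 h = 14400 s, V = ΣQ_DR · Δt = 143.0 × 14400 = 2.06 × 10^6 m³.

V ≈ 2.06 × 10^6 m³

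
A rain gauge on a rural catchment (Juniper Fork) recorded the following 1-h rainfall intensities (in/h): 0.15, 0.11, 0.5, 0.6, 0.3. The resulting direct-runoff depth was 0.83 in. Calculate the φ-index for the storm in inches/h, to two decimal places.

Only the 3 blocks with intensity above φ contribute runoff: 0.5, 0.6, 0.3 in/h.
Σ(I−φ)·Δt = d  ⇒  (0.5+0.6+0.3 − 3φ)·1 = 0.83
φ = (1.400 − 0.83/1) / 3 = 0.19 in/h.

φ ≈ 0.19 in/h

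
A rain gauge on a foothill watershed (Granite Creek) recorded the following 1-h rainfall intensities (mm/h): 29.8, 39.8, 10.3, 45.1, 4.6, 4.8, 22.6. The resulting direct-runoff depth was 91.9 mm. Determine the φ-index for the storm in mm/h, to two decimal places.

Only the 4 blocks with intensity above φ contribute runoff: 29.8, 39.8, 45.1, 22.6 mm/h.
Σ(I−φ)·Δt = d  ⇒  (29.8+39.8+45.1+22.6 − 4φ)·1 = 91.9
φ = (137.3 − 91.9/1) / 4 = 11.35 mm/h.

φ ≈ 11.35 mm/h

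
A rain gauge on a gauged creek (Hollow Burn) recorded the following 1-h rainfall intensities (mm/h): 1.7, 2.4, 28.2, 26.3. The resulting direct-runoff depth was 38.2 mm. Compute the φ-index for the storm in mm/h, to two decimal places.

Only the 2 blocks with intensity above φ contribute runoff: 28.2, 26.3 mm/h.
Σ(I−φ)·Δt = d  ⇒  (28.2+26.3 − 2φ)·1 = 38.2
φ = (54.50 − 38.2/1) / 2 = 8.15 mm/h.

φ ≈ 8.15 mm/h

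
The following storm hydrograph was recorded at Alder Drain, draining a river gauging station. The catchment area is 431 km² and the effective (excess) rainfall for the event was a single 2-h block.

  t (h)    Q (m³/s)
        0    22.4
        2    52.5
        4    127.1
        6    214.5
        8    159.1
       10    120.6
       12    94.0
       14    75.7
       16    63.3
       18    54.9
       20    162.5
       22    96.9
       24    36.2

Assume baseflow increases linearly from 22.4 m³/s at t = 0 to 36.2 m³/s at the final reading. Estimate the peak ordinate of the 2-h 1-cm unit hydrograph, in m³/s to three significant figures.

U_p ≈ 126 m³/s

Direct runoff: 0.00, 28.95, 102.40, 188.65, 132.10, 92.45, 64.70, 45.25, 31.70, 22.15, 128.60, 61.85, 0.00 m³/s; ΣQ_DR = 898.8 m³/s, peak = 188.65 m³/s.
Runoff depth d = ΣQ_DR·Δt / A = 898.8 × 7200 / (431 km²) = 15.01 mm.
The 1-cm UH is the DRH scaled by (10 mm)/d, so U_p = 188.65 × 10/15.01 = 126 m³/s.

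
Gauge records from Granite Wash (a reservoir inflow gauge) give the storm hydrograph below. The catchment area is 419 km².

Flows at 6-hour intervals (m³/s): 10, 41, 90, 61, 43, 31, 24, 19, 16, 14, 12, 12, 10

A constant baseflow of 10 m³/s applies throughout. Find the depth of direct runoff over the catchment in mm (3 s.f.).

d ≈ 13.0 mm

Direct runoff: 0.0, 31.0, 80.0, 51.0, 33.0, 21.0, 14.0, 9.0, 6.0, 4.0, 2.0, 2.0, 0.0 m³/s; ΣQ_DR = 253.0 m³/s.
V = ΣQ_DR · Δt = 253.0 × 21600 s = 5.465 × 10^6 m³.
Over A = 419 km², depth = V / A = 13.0 mm.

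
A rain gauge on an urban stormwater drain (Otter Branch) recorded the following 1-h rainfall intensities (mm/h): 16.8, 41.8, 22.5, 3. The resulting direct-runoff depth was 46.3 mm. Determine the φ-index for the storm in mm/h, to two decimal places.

Only the 3 blocks with intensity above φ contribute runoff: 16.8, 41.8, 22.5 mm/h.
Σ(I−φ)·Δt = d  ⇒  (16.8+41.8+22.5 − 3φ)·1 = 46.3
φ = (81.10 − 46.3/1) / 3 = 11.60 mm/h.

φ ≈ 11.60 mm/h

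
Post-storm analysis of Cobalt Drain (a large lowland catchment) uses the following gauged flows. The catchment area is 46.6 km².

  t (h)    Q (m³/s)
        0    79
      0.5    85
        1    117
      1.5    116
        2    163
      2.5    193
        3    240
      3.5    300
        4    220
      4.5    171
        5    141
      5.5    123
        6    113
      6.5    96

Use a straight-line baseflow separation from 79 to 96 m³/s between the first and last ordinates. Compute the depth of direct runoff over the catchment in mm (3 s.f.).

Direct runoff: 0.00, 4.69, 35.38, 33.08, 78.77, 107.46, 153.15, 211.85, 130.54, 80.23, 48.92, 29.62, 18.31, 0.00 m³/s; ΣQ_DR = 932.0 m³/s.
V = ΣQ_DR · Δt = 932.0 × 1800 s = 1.678 × 10^6 m³.
Over A = 46.6 km², depth = V / A = 36.0 mm.

d ≈ 36.0 mm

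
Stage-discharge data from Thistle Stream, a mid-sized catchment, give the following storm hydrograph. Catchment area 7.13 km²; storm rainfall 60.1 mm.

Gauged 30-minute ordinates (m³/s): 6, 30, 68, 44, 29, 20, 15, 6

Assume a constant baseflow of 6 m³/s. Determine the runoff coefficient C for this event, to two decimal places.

C ≈ 0.71

ΣQ_DR = 170.0 m³/s; V = ΣQ_DR·Δt = 3.060 × 10^5 m³.
Runoff depth d = V / A = 42.92 mm.
C = d / P = 42.92 / 60.1 = 0.71.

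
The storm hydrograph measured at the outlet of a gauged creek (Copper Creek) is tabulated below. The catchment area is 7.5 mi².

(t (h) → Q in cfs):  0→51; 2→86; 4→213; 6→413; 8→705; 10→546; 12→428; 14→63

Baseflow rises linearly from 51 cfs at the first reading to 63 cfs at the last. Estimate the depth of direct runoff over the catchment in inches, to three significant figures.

d ≈ 0.847 in

Direct runoff: 0.00, 33.29, 158.57, 356.86, 647.14, 486.43, 366.71, 0.00 cfs; ΣQ_DR = 2049 cfs.
V = ΣQ_DR · Δt = 2049 × 7200 s = 1.475 × 10^7 ft³.
Over A = 7.5 mi², depth = V / A = 0.847 in.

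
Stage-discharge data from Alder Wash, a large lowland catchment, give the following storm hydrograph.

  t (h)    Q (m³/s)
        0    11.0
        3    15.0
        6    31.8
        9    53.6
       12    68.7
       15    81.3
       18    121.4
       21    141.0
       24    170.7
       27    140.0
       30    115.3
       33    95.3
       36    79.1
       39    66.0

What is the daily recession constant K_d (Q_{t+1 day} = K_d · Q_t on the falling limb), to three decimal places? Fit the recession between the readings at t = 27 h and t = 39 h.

Between t = 27 h and t = 39 h the flow falls from 140.0 to 66.0 m³/s over 4×3 h = 12 h.
Per-interval ratio K = (66.0/140.0)^(1/4) = 0.8286; K_d = K^(24/3) = 0.222.

K_d ≈ 0.222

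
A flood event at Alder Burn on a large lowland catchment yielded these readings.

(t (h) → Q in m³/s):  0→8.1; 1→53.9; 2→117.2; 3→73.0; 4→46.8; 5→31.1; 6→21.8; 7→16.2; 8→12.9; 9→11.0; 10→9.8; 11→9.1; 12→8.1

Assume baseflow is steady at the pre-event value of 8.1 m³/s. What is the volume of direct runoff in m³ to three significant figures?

Direct-runoff ordinates (Q − Q_b): 0.0, 45.8, 109.1, 64.9, 38.7, 23.0, 13.7, 8.1, 4.8, 2.9, 1.7, 1.0, 0.0 m³/s.
ΣQ_DR = 313.7 m³/s.
With Δt = 1 h = 3600 s, V = ΣQ_DR · Δt = 313.7 × 3600 = 1.13 × 10^6 m³.

V ≈ 1.13 × 10^6 m³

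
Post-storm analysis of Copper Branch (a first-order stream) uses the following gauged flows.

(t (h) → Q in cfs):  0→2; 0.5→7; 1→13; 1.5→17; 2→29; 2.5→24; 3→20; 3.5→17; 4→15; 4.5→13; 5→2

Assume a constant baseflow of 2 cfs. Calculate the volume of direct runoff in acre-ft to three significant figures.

V ≈ 5.66 acre-ft

Direct-runoff ordinates (Q − Q_b): 0.0, 5.0, 11.0, 15.0, 27.0, 22.0, 18.0, 15.0, 13.0, 11.0, 0.0 cfs.
ΣQ_DR = 137.0 cfs.
With Δt = 0.5 h = 1800 s, V = ΣQ_DR · Δt = 137.0 × 1800 = 2.47 × 10^5 ft³ = 5.66 acre-ft.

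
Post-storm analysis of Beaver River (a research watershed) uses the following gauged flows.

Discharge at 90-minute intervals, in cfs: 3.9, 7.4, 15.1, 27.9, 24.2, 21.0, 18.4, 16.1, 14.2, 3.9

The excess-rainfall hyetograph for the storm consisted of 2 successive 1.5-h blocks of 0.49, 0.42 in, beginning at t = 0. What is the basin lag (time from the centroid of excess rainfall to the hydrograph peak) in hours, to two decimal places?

Centroid of excess rainfall: t_c = Σ P_i·t̄_i / ΣP_i = 1.4423 h (block centres at 0.75, 2.25 h).
Hydrograph peak occurs at t = 4.5 h, so basin lag t_L = 4.5 − 1.4423 = 3.06 h.

t_L ≈ 3.06 h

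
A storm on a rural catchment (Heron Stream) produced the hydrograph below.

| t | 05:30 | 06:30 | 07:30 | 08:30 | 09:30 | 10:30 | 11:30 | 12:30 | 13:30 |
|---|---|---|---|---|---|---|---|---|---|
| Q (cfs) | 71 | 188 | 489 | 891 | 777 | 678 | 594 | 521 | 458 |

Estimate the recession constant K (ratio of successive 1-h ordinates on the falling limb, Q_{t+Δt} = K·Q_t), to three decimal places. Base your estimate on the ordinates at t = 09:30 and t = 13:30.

K ≈ 0.876

Using the recession-limb readings at t = 09:30 and t = 13:30: Q falls from 777 to 458 cfs over 4 intervals.
K = (Q₂/Q₁)^(1/4) = (458/777)^(1/4) = 0.876.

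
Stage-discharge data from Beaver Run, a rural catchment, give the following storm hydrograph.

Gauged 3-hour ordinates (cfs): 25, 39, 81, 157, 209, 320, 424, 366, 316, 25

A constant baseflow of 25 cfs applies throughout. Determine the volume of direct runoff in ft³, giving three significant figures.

V ≈ 1.85 × 10^7 ft³

Direct-runoff ordinates (Q − Q_b): 0.0, 14.0, 56.0, 132.0, 184.0, 295.0, 399.0, 341.0, 291.0, 0.0 cfs.
ΣQ_DR = 1712 cfs.
With Δt = 3 h = 10800 s, V = ΣQ_DR · Δt = 1712 × 10800 = 1.85 × 10^7 ft³.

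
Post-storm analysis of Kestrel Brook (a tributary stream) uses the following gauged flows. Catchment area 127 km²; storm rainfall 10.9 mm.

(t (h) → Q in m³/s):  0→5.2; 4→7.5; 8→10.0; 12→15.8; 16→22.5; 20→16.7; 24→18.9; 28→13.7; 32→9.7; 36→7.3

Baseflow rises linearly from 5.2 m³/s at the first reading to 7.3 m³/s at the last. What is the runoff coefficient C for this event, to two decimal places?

C ≈ 0.67

ΣQ_DR = 64.80 m³/s; V = ΣQ_DR·Δt = 9.331 × 10^5 m³.
Runoff depth d = V / A = 7.347 mm.
C = d / P = 7.347 / 10.9 = 0.67.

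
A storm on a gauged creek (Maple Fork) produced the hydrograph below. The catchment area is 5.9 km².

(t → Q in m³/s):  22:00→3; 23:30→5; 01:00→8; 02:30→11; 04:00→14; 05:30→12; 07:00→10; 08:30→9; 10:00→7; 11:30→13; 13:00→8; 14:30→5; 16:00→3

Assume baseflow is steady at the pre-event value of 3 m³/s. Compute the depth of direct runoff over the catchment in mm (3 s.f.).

d ≈ 63.2 mm

Direct runoff: 0.0, 2.0, 5.0, 8.0, 11.0, 9.0, 7.0, 6.0, 4.0, 10.0, 5.0, 2.0, 0.0 m³/s; ΣQ_DR = 69.00 m³/s.
V = ΣQ_DR · Δt = 69.00 × 5400 s = 3.726 × 10^5 m³.
Over A = 5.9 km², depth = V / A = 63.2 mm.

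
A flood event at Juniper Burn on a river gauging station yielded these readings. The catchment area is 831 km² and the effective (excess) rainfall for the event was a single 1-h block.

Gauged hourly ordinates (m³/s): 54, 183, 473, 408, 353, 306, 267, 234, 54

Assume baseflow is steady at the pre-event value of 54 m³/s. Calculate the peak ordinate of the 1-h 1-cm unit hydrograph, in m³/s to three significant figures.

U_p ≈ 524 m³/s

Direct runoff: 0.0, 129.0, 419.0, 354.0, 299.0, 252.0, 213.0, 180.0, 0.0 m³/s; ΣQ_DR = 1846 m³/s, peak = 419.0 m³/s.
Runoff depth d = ΣQ_DR·Δt / A = 1846 × 3600 / (831 km²) = 7.997 mm.
The 1-cm UH is the DRH scaled by (10 mm)/d, so U_p = 419.0 × 10/7.997 = 524 m³/s.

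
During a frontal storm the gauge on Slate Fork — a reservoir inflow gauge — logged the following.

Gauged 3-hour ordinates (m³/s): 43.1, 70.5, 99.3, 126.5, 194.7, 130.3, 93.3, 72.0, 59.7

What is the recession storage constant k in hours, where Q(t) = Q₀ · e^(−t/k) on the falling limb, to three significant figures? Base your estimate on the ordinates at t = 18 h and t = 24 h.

On the falling limb, Q drops from 93.3 to 59.7 m³/s between t = 18 h and t = 24 h (Δt = 6 h).
k = −Δt / ln(Q₂/Q₁) = −6 / ln(59.7/93.3) = 13.4 h.

k ≈ 13.4 h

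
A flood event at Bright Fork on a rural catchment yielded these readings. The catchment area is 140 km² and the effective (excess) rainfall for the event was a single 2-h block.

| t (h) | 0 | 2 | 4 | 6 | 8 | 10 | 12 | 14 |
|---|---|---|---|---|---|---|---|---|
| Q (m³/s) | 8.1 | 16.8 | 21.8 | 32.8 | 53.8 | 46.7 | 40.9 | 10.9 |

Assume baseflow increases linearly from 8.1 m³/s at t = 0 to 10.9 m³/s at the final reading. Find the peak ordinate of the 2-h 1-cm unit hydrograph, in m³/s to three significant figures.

U_p ≈ 55.0 m³/s

Direct runoff: 0.00, 8.30, 12.90, 23.50, 44.10, 36.60, 30.40, 0.00 m³/s; ΣQ_DR = 155.8 m³/s, peak = 44.10 m³/s.
Runoff depth d = ΣQ_DR·Δt / A = 155.8 × 7200 / (140 km²) = 8.013 mm.
The 1-cm UH is the DRH scaled by (10 mm)/d, so U_p = 44.10 × 10/8.013 = 55.0 m³/s.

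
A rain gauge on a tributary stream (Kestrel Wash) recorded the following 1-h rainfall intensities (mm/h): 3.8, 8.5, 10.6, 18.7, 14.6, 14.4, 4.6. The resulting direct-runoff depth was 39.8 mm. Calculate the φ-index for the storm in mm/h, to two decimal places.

Only the 5 blocks with intensity above φ contribute runoff: 8.5, 10.6, 18.7, 14.6, 14.4 mm/h.
Σ(I−φ)·Δt = d  ⇒  (8.5+10.6+18.7+14.6+14.4 − 5φ)·1 = 39.8
φ = (66.80 − 39.8/1) / 5 = 5.40 mm/h.

φ ≈ 5.40 mm/h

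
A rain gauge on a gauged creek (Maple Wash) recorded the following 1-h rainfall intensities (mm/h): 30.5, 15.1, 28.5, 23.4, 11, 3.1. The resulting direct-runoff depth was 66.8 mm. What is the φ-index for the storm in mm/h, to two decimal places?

Only the 5 blocks with intensity above φ contribute runoff: 30.5, 15.1, 28.5, 23.4, 11 mm/h.
Σ(I−φ)·Δt = d  ⇒  (30.5+15.1+28.5+23.4+11 − 5φ)·1 = 66.8
φ = (108.5 − 66.8/1) / 5 = 8.34 mm/h.

φ ≈ 8.34 mm/h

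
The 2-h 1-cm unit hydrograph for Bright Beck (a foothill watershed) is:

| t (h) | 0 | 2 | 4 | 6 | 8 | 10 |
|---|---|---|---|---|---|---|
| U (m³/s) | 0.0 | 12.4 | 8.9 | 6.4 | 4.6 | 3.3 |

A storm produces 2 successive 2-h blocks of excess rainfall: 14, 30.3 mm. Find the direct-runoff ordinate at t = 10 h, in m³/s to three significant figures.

By discrete convolution, Q_j = Σ (P_i / 10 mm) · U_{j−i}.
At t = 10 h (j=5): Q = (14/10)·3.3 + (30.3/10)·4.6 = 18.6 m³/s.

Q ≈ 18.6 m³/s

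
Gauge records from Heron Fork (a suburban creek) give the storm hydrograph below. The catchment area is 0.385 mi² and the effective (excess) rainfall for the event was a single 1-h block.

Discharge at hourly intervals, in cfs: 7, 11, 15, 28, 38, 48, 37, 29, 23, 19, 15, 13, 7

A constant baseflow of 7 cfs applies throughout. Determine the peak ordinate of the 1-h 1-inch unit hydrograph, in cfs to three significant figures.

Direct runoff: 0.0, 4.0, 8.0, 21.0, 31.0, 41.0, 30.0, 22.0, 16.0, 12.0, 8.0, 6.0, 0.0 cfs; ΣQ_DR = 199.0 cfs, peak = 41.0 cfs.
Runoff depth d = ΣQ_DR·Δt / A = 199.0 × 3600 / (0.385 mi²) = 0.8010 in.
The 1-inch UH is the DRH scaled by (1 in)/d, so U_p = 41.0 × 1/0.8010 = 51.2 cfs.

U_p ≈ 51.2 cfs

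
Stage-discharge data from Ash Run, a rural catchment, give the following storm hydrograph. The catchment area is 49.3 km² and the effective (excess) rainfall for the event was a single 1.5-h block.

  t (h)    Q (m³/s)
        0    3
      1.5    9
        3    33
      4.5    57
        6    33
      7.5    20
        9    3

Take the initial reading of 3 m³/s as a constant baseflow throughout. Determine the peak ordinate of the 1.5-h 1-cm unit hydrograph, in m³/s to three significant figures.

Direct runoff: 0.0, 6.0, 30.0, 54.0, 30.0, 17.0, 0.0 m³/s; ΣQ_DR = 137.0 m³/s, peak = 54.0 m³/s.
Runoff depth d = ΣQ_DR·Δt / A = 137.0 × 5400 / (49.3 km²) = 15.01 mm.
The 1-cm UH is the DRH scaled by (10 mm)/d, so U_p = 54.0 × 10/15.01 = 36.0 m³/s.

U_p ≈ 36.0 m³/s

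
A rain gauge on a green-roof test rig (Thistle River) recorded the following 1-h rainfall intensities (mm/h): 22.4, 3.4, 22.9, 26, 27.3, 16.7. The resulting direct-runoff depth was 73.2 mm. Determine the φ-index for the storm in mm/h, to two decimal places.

Only the 5 blocks with intensity above φ contribute runoff: 22.4, 22.9, 26, 27.3, 16.7 mm/h.
Σ(I−φ)·Δt = d  ⇒  (22.4+22.9+26+27.3+16.7 − 5φ)·1 = 73.2
φ = (115.3 − 73.2/1) / 5 = 8.42 mm/h.

φ ≈ 8.42 mm/h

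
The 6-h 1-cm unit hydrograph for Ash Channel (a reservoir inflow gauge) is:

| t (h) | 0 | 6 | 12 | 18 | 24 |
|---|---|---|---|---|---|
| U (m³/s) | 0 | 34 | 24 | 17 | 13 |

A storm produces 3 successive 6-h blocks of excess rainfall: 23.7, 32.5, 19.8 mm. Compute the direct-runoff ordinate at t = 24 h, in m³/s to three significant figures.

Q ≈ 134 m³/s

By discrete convolution, Q_j = Σ (P_i / 10 mm) · U_{j−i}.
At t = 24 h (j=4): Q = (23.7/10)·13 + (32.5/10)·17 + (19.8/10)·24 = 134 m³/s.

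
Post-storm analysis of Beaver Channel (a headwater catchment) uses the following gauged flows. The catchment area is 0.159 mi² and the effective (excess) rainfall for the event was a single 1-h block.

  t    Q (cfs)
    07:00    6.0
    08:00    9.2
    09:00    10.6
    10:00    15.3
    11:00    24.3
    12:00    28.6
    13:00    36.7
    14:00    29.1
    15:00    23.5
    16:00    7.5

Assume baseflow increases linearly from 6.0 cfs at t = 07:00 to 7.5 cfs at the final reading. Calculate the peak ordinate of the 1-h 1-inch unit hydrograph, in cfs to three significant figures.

U_p ≈ 24.7 cfs

Direct runoff: 0.00, 3.03, 4.27, 8.80, 17.63, 21.77, 29.70, 21.93, 16.17, 0.00 cfs; ΣQ_DR = 123.3 cfs, peak = 29.70 cfs.
Runoff depth d = ΣQ_DR·Δt / A = 123.3 × 3600 / (0.159 mi²) = 1.202 in.
The 1-inch UH is the DRH scaled by (1 in)/d, so U_p = 29.70 × 1/1.202 = 24.7 cfs.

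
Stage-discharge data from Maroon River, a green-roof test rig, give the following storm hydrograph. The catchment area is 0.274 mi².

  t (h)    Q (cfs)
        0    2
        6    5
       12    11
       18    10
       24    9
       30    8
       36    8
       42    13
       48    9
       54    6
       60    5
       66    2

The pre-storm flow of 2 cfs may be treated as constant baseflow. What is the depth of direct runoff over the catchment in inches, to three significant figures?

d ≈ 2.17 in

Direct runoff: 0.0, 3.0, 9.0, 8.0, 7.0, 6.0, 6.0, 11.0, 7.0, 4.0, 3.0, 0.0 cfs; ΣQ_DR = 64.00 cfs.
V = ΣQ_DR · Δt = 64.00 × 21600 s = 1.382 × 10^6 ft³.
Over A = 0.274 mi², depth = V / A = 2.17 in.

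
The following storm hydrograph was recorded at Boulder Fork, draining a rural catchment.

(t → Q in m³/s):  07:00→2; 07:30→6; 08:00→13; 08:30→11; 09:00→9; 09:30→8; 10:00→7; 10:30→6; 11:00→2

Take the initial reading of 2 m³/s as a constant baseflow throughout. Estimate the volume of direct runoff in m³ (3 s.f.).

V ≈ 82800 m³

Direct-runoff ordinates (Q − Q_b): 0.0, 4.0, 11.0, 9.0, 7.0, 6.0, 5.0, 4.0, 0.0 m³/s.
ΣQ_DR = 46.00 m³/s.
With Δt = 0.5 h = 1800 s, V = ΣQ_DR · Δt = 46.00 × 1800 = 82800 m³.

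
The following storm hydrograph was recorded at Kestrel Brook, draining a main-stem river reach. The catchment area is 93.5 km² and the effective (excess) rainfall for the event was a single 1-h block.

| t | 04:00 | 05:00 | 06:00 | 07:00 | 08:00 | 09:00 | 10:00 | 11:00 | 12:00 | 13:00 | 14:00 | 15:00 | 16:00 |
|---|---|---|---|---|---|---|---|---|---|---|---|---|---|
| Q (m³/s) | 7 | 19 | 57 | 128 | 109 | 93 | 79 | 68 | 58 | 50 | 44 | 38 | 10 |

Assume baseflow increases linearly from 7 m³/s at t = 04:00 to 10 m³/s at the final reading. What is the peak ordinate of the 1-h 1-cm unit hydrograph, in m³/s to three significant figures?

Direct runoff: 0.00, 11.75, 49.50, 120.25, 101.00, 84.75, 70.50, 59.25, 49.00, 40.75, 34.50, 28.25, 0.00 m³/s; ΣQ_DR = 649.5 m³/s, peak = 120.25 m³/s.
Runoff depth d = ΣQ_DR·Δt / A = 649.5 × 3600 / (93.5 km²) = 25.01 mm.
The 1-cm UH is the DRH scaled by (10 mm)/d, so U_p = 120.25 × 10/25.01 = 48.1 m³/s.

U_p ≈ 48.1 m³/s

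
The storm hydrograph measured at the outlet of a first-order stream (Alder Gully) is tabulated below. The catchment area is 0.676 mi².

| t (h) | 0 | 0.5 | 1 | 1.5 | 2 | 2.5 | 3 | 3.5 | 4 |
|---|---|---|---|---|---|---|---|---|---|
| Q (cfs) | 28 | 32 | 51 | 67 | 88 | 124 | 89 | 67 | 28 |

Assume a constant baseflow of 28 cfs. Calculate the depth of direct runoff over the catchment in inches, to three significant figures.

d ≈ 0.369 in

Direct runoff: 0.0, 4.0, 23.0, 39.0, 60.0, 96.0, 61.0, 39.0, 0.0 cfs; ΣQ_DR = 322.0 cfs.
V = ΣQ_DR · Δt = 322.0 × 1800 s = 5.796 × 10^5 ft³.
Over A = 0.676 mi², depth = V / A = 0.369 in.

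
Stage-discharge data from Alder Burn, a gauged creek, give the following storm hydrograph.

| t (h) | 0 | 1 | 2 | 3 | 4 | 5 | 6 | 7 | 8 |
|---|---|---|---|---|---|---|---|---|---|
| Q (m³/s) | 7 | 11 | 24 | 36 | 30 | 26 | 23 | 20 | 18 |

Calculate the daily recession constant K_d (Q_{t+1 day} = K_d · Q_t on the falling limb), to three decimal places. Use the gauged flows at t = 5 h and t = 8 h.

Between t = 5 h and t = 8 h the flow falls from 26 to 18 m³/s over 3×1 h = 3 h.
Per-interval ratio K = (18/26)^(1/3) = 0.8846; K_d = K^(24/1) = 0.053.

K_d ≈ 0.053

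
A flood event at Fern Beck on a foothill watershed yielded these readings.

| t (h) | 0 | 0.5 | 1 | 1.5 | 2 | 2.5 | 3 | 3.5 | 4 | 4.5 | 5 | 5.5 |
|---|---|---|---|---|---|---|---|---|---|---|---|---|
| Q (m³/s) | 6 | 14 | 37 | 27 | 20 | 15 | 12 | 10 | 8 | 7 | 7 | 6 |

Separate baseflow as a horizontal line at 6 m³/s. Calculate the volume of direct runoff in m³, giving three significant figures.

V ≈ 1.75 × 10^5 m³

Direct-runoff ordinates (Q − Q_b): 0.0, 8.0, 31.0, 21.0, 14.0, 9.0, 6.0, 4.0, 2.0, 1.0, 1.0, 0.0 m³/s.
ΣQ_DR = 97.00 m³/s.
With Δt = 0.5 h = 1800 s, V = ΣQ_DR · Δt = 97.00 × 1800 = 1.75 × 10^5 m³.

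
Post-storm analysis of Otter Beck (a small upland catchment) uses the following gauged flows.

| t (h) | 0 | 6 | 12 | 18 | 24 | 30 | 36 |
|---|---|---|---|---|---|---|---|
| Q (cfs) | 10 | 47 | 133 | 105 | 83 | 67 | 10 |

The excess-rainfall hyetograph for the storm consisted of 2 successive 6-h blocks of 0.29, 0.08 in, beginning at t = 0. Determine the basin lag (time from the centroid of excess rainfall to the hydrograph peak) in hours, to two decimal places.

Centroid of excess rainfall: t_c = Σ P_i·t̄_i / ΣP_i = 4.2973 h (block centres at 3, 9 h).
Hydrograph peak occurs at t = 12 h, so basin lag t_L = 12 − 4.2973 = 7.70 h.

t_L ≈ 7.70 h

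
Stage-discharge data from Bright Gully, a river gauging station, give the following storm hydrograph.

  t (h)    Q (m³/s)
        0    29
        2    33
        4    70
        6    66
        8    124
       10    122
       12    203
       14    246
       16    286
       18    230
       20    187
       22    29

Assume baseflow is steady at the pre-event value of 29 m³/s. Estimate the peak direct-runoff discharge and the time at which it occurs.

Subtracting baseflow gives direct-runoff ordinates: 0.0, 4.0, 41.0, 37.0, 95.0, 93.0, 174.0, 217.0, 257.0, 201.0, 158.0, 0.0 m³/s.
The maximum is 257.0 m³/s, occurring at the reading for t = 16 h.

Q_p = 257.0 m³/s at t = 16 h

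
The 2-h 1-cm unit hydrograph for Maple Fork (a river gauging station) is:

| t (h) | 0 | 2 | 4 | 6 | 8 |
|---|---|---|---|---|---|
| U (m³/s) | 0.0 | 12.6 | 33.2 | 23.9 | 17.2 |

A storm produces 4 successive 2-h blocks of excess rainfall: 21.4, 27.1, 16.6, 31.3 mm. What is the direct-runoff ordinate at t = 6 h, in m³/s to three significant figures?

Q ≈ 162 m³/s

By discrete convolution, Q_j = Σ (P_i / 10 mm) · U_{j−i}.
At t = 6 h (j=3): Q = (21.4/10)·23.9 + (27.1/10)·33.2 + (16.6/10)·12.6 + (31.3/10)·0.0 = 162 m³/s.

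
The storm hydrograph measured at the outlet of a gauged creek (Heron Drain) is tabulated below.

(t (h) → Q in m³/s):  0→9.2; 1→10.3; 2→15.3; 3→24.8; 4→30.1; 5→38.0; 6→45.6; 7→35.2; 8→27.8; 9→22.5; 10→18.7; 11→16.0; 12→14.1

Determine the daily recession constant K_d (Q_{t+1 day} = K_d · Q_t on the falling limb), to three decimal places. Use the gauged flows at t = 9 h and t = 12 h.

K_d ≈ 0.024

Between t = 9 h and t = 12 h the flow falls from 22.5 to 14.1 m³/s over 3×1 h = 3 h.
Per-interval ratio K = (14.1/22.5)^(1/3) = 0.8557; K_d = K^(24/1) = 0.024.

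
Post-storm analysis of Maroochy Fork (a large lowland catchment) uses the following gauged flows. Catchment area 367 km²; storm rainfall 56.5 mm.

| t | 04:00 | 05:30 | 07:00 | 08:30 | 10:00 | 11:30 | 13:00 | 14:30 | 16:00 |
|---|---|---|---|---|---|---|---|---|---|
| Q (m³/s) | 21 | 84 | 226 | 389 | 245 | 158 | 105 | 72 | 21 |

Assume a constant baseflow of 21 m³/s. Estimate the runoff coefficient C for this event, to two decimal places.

ΣQ_DR = 1132 m³/s; V = ΣQ_DR·Δt = 6.113 × 10^6 m³.
Runoff depth d = V / A = 16.66 mm.
C = d / P = 16.66 / 56.5 = 0.29.

C ≈ 0.29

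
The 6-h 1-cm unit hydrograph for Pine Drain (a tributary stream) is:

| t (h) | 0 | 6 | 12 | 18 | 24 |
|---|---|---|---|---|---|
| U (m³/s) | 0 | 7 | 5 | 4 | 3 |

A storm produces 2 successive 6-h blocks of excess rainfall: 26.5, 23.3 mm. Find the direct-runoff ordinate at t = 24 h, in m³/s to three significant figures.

Q ≈ 17.3 m³/s

By discrete convolution, Q_j = Σ (P_i / 10 mm) · U_{j−i}.
At t = 24 h (j=4): Q = (26.5/10)·3 + (23.3/10)·4 = 17.3 m³/s.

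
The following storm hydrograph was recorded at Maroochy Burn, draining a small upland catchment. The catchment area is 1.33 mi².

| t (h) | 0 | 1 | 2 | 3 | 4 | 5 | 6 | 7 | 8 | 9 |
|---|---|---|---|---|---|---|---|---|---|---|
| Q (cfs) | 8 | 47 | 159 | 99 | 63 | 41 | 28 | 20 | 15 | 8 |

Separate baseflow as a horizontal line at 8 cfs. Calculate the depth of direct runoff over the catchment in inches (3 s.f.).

Direct runoff: 0.0, 39.0, 151.0, 91.0, 55.0, 33.0, 20.0, 12.0, 7.0, 0.0 cfs; ΣQ_DR = 408.0 cfs.
V = ΣQ_DR · Δt = 408.0 × 3600 s = 1.469 × 10^6 ft³.
Over A = 1.33 mi², depth = V / A = 0.475 in.

d ≈ 0.475 in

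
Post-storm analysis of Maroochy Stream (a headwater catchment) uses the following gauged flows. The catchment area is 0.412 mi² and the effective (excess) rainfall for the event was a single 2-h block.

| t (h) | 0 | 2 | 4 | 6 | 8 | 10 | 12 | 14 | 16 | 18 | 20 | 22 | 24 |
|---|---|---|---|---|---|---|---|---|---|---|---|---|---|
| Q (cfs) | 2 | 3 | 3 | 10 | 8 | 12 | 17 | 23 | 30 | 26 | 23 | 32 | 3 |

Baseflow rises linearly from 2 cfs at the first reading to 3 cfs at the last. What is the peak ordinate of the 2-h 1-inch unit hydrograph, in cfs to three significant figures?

U_p ≈ 24.2 cfs

Direct runoff: 0.00, 0.92, 0.83, 7.75, 5.67, 9.58, 14.50, 20.42, 27.33, 23.25, 20.17, 29.08, 0.00 cfs; ΣQ_DR = 159.5 cfs, peak = 29.08 cfs.
Runoff depth d = ΣQ_DR·Δt / A = 159.5 × 7200 / (0.412 mi²) = 1.200 in.
The 1-inch UH is the DRH scaled by (1 in)/d, so U_p = 29.08 × 1/1.200 = 24.2 cfs.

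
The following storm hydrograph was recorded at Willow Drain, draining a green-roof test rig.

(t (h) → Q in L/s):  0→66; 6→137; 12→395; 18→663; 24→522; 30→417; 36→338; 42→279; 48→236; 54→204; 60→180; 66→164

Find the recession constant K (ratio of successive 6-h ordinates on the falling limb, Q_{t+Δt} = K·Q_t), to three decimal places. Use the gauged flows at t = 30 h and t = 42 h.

K ≈ 0.818

Using the recession-limb readings at t = 30 h and t = 42 h: Q falls from 417 to 279 L/s over 2 intervals.
K = (Q₂/Q₁)^(1/2) = (279/417)^(1/2) = 0.818.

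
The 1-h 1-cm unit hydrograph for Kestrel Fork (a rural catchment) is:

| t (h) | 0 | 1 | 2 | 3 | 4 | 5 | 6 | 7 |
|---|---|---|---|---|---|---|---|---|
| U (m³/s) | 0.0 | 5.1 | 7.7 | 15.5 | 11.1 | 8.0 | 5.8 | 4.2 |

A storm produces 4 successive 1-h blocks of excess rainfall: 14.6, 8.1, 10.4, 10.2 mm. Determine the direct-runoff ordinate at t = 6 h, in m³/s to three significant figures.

By discrete convolution, Q_j = Σ (P_i / 10 mm) · U_{j−i}.
At t = 6 h (j=6): Q = (14.6/10)·5.8 + (8.1/10)·8.0 + (10.4/10)·11.1 + (10.2/10)·15.5 = 42.3 m³/s.

Q ≈ 42.3 m³/s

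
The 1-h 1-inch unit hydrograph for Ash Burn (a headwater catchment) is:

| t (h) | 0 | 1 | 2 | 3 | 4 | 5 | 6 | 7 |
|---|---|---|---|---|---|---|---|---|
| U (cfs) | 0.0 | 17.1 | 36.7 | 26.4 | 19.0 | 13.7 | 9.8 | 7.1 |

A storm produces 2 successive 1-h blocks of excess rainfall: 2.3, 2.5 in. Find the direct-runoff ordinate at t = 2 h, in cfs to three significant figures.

Q ≈ 127 cfs

By discrete convolution, Q_j = Σ (P_i / 1 in) · U_{j−i}.
At t = 2 h (j=2): Q = (2.3/1)·36.7 + (2.5/1)·17.1 = 127 cfs.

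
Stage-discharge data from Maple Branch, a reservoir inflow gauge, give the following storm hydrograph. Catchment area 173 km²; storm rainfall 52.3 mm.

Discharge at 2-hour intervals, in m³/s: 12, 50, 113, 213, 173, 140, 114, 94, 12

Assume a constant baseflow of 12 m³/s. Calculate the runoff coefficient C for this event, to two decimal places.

C ≈ 0.65

ΣQ_DR = 813.0 m³/s; V = ΣQ_DR·Δt = 5.854 × 10^6 m³.
Runoff depth d = V / A = 33.84 mm.
C = d / P = 33.84 / 52.3 = 0.65.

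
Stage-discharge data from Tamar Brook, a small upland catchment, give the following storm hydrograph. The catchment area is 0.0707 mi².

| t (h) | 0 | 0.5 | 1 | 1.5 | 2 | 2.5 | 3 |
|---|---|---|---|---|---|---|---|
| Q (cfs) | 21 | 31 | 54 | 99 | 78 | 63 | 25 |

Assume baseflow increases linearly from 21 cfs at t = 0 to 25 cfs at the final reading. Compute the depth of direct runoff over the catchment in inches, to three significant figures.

d ≈ 2.30 in

Direct runoff: 0.00, 9.33, 31.67, 76.00, 54.33, 38.67, 0.00 cfs; ΣQ_DR = 210.0 cfs.
V = ΣQ_DR · Δt = 210.0 × 1800 s = 3.780 × 10^5 ft³.
Over A = 0.0707 mi², depth = V / A = 2.30 in.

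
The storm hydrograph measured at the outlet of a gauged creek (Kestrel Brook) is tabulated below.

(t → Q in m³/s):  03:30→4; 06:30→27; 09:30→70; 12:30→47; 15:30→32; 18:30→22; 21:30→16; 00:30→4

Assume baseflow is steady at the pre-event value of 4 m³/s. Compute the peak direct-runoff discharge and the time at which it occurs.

Subtracting baseflow gives direct-runoff ordinates: 0.0, 23.0, 66.0, 43.0, 28.0, 18.0, 12.0, 0.0 m³/s.
The maximum is 66.0 m³/s, occurring at the reading for t = 09:30.

Q_p = 66.0 m³/s at t = 09:30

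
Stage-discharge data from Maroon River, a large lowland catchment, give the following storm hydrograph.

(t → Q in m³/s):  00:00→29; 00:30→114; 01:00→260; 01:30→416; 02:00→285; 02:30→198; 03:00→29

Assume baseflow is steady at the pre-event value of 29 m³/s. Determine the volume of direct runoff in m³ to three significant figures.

Direct-runoff ordinates (Q − Q_b): 0.0, 85.0, 231.0, 387.0, 256.0, 169.0, 0.0 m³/s.
ΣQ_DR = 1128 m³/s.
With Δt = 0.5 h = 1800 s, V = ΣQ_DR · Δt = 1128 × 1800 = 2.03 × 10^6 m³.

V ≈ 2.03 × 10^6 m³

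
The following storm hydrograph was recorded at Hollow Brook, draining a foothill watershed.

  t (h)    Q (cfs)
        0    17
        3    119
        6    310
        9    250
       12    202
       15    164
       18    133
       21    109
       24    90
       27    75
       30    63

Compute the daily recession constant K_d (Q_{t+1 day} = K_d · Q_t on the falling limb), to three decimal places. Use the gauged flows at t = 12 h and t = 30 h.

Between t = 12 h and t = 30 h the flow falls from 202 to 63 cfs over 6×3 h = 18 h.
Per-interval ratio K = (63/202)^(1/6) = 0.8235; K_d = K^(24/3) = 0.212.

K_d ≈ 0.212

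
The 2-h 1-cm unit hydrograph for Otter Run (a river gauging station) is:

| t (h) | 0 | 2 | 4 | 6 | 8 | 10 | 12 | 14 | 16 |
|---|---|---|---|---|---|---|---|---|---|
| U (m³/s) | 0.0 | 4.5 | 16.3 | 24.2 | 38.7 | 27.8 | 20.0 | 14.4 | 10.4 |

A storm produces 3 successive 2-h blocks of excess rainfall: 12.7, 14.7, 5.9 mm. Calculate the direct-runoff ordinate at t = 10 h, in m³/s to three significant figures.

By discrete convolution, Q_j = Σ (P_i / 10 mm) · U_{j−i}.
At t = 10 h (j=5): Q = (12.7/10)·27.8 + (14.7/10)·38.7 + (5.9/10)·24.2 = 106 m³/s.

Q ≈ 106 m³/s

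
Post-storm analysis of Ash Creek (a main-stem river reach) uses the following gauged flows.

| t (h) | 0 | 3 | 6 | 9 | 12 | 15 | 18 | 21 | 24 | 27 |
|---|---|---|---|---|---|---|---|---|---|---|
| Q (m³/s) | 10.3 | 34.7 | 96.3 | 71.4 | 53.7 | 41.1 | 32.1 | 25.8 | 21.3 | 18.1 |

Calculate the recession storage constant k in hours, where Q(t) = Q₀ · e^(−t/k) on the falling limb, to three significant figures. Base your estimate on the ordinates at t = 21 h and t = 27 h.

On the falling limb, Q drops from 25.8 to 18.1 m³/s between t = 21 h and t = 27 h (Δt = 6 h).
k = −Δt / ln(Q₂/Q₁) = −6 / ln(18.1/25.8) = 16.9 h.

k ≈ 16.9 h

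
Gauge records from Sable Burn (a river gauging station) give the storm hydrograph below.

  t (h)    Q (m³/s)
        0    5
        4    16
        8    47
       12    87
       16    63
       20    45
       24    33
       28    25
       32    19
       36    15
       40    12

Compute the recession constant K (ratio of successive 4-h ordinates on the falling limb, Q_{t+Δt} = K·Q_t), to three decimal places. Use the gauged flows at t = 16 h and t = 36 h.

Using the recession-limb readings at t = 16 h and t = 36 h: Q falls from 63 to 15 m³/s over 5 intervals.
K = (Q₂/Q₁)^(1/5) = (15/63)^(1/5) = 0.750.

K ≈ 0.750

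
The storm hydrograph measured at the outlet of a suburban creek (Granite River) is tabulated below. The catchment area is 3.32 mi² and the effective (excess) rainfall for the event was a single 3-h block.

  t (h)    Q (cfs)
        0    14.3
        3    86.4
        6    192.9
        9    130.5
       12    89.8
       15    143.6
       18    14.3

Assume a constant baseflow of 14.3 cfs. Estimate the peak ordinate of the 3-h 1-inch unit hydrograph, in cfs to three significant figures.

Direct runoff: 0.0, 72.1, 178.6, 116.2, 75.5, 129.3, 0.0 cfs; ΣQ_DR = 571.7 cfs, peak = 178.6 cfs.
Runoff depth d = ΣQ_DR·Δt / A = 571.7 × 10800 / (3.32 mi²) = 0.8005 in.
The 1-inch UH is the DRH scaled by (1 in)/d, so U_p = 178.6 × 1/0.8005 = 223 cfs.

U_p ≈ 223 cfs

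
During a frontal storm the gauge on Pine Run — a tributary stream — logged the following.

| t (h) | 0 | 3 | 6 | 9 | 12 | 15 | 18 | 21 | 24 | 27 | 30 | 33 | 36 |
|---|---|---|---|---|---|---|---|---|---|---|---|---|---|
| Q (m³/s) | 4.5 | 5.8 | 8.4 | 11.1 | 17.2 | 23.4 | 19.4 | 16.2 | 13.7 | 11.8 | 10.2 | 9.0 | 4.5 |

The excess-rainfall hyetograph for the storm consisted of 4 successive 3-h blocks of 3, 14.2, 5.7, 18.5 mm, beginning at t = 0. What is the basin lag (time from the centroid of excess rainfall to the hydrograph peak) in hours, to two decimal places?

Centroid of excess rainfall: t_c = Σ P_i·t̄_i / ΣP_i = 7.3768 h (block centres at 1.5, 4.5, 7.5, 10.5 h).
Hydrograph peak occurs at t = 15 h, so basin lag t_L = 15 − 7.3768 = 7.62 h.

t_L ≈ 7.62 h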